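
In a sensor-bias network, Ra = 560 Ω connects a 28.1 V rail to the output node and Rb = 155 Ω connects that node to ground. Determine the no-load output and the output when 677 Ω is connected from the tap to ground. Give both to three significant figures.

Open-circuit: V = 28.1 × 155/(560 + 155) = 6.09 V.
With the load, Rb becomes Rb‖R_L = 126.1 Ω, so V = 28.1 × 126.1/686.1 = 5.17 V.

Unloaded: 6.09 V; loaded: 5.17 V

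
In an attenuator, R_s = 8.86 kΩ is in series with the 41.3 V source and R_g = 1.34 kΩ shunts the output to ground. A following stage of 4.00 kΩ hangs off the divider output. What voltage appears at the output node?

V_out ≈ 4.20 V

The load sits in parallel with R_g: R_g‖R_L = (1.34 × 4.00) / (1.34 + 4.00) = 1.004 kΩ.
V_out = 41.3 × 1.004 / (8.86 + 1.004) = 41.3 × 1.004/9.864 = 4.20 V.
(Unloaded it would have been 5.43 V.)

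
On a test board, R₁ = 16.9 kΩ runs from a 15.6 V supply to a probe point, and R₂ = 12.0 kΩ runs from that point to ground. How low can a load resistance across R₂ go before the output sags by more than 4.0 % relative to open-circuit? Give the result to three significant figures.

Output resistance R_th = R₁‖R₂ = (16.9 × 12.0)/28.90 = 7.017 kΩ.
The fractional drop is R_th/(R_th + R_L); requiring this ≤ 0.0400 gives R_L ≥ R_th(1/0.0400 − 1) = 7.017 × 24.00 = 168 kΩ.

R_L(min) ≈ 168 kΩ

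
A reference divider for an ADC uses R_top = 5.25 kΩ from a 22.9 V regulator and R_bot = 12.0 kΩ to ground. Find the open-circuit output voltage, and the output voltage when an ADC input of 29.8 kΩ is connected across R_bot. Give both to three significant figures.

Open-circuit: V = 22.9 × 12.0/(5.25 + 12.0) = 15.9 V.
With the load, R_bot becomes R_bot‖R_L = 8.555 kΩ, so V = 22.9 × 8.555/13.81 = 14.2 V.

Unloaded: 15.9 V; loaded: 14.2 V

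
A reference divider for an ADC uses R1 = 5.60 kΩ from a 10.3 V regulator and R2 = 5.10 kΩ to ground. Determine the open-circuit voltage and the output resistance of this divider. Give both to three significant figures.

V_th = 4.91 V, R_th = 2.67 kΩ

V_th is the open-circuit tap voltage: 10.3 × 5.10/(5.60 + 5.10) = 4.91 V.
With the supply zeroed, R1 and R2 appear in parallel from the tap: R_th = R1‖R2 = (5.60 × 5.10)/10.70 = 2.67 kΩ.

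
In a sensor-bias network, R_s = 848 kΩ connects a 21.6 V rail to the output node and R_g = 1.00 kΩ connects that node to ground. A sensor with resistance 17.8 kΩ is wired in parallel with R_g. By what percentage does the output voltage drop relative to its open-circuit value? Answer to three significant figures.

The divider's output (Thévenin) resistance is R_s‖R_g = 0.9988 kΩ.
Fractional drop under load = R_th/(R_th + R_L) = 0.9988 / (0.9988 + 17.8) = 0.05313.
So the output falls by 5.31 %.

5.31 %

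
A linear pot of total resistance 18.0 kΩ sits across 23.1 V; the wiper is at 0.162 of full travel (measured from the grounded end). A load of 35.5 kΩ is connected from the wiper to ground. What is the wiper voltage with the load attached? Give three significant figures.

The wiper splits the pot into (1−α)R = 15.08 kΩ above and αR = 2.916 kΩ below.
Lower section ‖ load = 2.695 kΩ.
V_wiper = 23.1 × 2.695/(15.08 + 2.695) = 3.50 V.

V ≈ 3.50 V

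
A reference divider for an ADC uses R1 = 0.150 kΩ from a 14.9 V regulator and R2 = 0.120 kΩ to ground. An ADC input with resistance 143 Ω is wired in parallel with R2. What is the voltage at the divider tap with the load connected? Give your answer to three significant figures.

V_out ≈ 4.52 V

The load sits in parallel with R2: R2‖R_L = (120 × 143) / (120 + 143) = 65.25 Ω.
V_out = 14.9 × 65.25 / (150 + 65.25) = 14.9 × 65.25/215.2 = 4.52 V.
(Unloaded it would have been 6.62 V.)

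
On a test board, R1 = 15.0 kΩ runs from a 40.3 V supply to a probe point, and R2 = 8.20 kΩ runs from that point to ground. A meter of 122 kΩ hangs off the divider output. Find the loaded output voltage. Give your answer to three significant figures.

The load sits in parallel with R2: R2‖R_L = (8.20 × 122) / (8.20 + 122) = 7.684 kΩ.
V_out = 40.3 × 7.684 / (15.0 + 7.684) = 40.3 × 7.684/22.68 = 13.7 V.
(Unloaded it would have been 14.2 V.)

V_out ≈ 13.7 V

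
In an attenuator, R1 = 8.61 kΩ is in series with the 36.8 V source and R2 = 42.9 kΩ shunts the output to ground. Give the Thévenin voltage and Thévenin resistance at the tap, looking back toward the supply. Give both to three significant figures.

V_th = 30.6 V, R_th = 7.17 kΩ

V_th is the open-circuit tap voltage: 36.8 × 42.9/(8.61 + 42.9) = 30.6 V.
With the supply zeroed, R1 and R2 appear in parallel from the tap: R_th = R1‖R2 = (8.61 × 42.9)/51.51 = 7.17 kΩ.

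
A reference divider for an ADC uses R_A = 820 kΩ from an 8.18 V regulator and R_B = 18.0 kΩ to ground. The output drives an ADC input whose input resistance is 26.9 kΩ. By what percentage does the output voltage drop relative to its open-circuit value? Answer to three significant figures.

39.6 %

Unloaded V = 8.18 × 18.0/838.0 = 0.1757 V.
Loaded: R_B‖R_L = 10.78 kΩ, giving V = 8.18 × 10.78/830.8 = 0.1062 V.
Drop = (0.1757 − 0.1062) / 0.1757 = 39.6 %.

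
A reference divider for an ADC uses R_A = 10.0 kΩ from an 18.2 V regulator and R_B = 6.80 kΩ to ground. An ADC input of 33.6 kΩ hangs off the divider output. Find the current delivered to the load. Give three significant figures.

I_L ≈ 0.196 mA

R_B‖R_L = 5.655 kΩ; V_out = 18.2 × 5.655/15.66 = 6.575 V.
I_L = V_out / R_L = 6.575 / 33.6 kΩ = 0.196 mA.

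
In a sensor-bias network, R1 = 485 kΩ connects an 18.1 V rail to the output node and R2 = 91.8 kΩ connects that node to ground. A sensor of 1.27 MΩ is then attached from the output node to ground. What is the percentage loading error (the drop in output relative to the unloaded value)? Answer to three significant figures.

The divider's output (Thévenin) resistance is R1‖R2 = 77.19 kΩ.
Fractional drop under load = R_th/(R_th + R_L) = 77.19 / (77.19 + 1270) = 0.05730.
So the output falls by 5.73 %.

5.73 %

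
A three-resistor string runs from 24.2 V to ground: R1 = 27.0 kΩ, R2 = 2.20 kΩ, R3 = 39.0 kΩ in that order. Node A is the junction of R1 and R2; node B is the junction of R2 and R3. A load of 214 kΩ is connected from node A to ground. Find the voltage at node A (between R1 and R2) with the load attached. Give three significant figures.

Below node A the series string R2+R3 = 41.20 kΩ sits in parallel with the 214 kΩ load: 34.55 kΩ.
V_A = 24.2 × 34.55/(27.0 + 34.55) = 13.6 V.

V ≈ 13.6 V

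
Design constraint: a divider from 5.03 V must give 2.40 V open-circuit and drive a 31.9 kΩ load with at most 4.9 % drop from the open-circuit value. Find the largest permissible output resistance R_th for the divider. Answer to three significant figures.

Loading drop = R_th/(R_th + R_L) ≤ 0.0490, so R_th ≤ R_L · ε/(1−ε) = 31.9 kΩ × 0.0490/0.9510 = 1.64 kΩ.
(Any R1, R2 with R2/(R1+R2) = 0.477 and R1‖R2 ≤ 1.64 kΩ will meet the spec.)

R_th ≤ 1.64 kΩ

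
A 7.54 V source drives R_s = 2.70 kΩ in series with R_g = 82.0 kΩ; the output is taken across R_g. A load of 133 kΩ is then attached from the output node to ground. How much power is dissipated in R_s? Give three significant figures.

Total resistance from the source is R_s + (R_g‖R_L) = 53.43 kΩ, so I = 7.54/53.43 kΩ = 0.1411 mA.
P = I²·R_s = (0.1411 mA)² × 2.70 kΩ = 0.0538 mW.

P ≈ 0.0538 mW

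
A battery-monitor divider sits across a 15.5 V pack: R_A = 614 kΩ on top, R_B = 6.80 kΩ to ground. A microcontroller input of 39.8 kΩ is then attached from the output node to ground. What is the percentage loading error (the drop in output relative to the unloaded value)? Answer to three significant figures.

14.5 %

The divider's output (Thévenin) resistance is R_A‖R_B = 6.726 kΩ.
Fractional drop under load = R_th/(R_th + R_L) = 6.726 / (6.726 + 39.8) = 0.1446.
So the output falls by 14.5 %.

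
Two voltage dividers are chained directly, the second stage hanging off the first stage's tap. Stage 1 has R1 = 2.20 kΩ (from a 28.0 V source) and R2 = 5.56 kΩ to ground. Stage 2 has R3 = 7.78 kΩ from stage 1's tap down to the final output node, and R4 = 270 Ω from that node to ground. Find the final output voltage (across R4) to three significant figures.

Stage 2 presents R3+R4 = 8050 Ω as a load on stage 1's tap.
Stage 1's lower leg becomes R2‖(R3+R4) = 3289 Ω, so V_mid = 28.0 × 3289/5489 = 16.78 V.
Stage 2 is itself unloaded: V_out = V_mid × R4/(R3+R4) = 16.78 × 270/8050 = 0.563 V.

V_out ≈ 0.563 V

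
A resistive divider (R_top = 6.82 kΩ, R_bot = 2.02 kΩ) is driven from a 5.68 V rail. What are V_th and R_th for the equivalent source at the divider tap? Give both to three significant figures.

V_th = 1.30 V, R_th = 1.56 kΩ

V_th is the open-circuit tap voltage: 5.68 × 2.02/(6.82 + 2.02) = 1.30 V.
With the supply zeroed, R_top and R_bot appear in parallel from the tap: R_th = R_top‖R_bot = (6.82 × 2.02)/8.840 = 1.56 kΩ.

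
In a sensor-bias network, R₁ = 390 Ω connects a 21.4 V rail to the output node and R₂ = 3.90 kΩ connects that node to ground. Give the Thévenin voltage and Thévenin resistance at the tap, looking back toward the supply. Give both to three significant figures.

V_th is the open-circuit tap voltage: 21.4 × 3900/(390 + 3900) = 19.5 V.
With the supply zeroed, R₁ and R₂ appear in parallel from the tap: R_th = R₁‖R₂ = (390 × 3900)/4290 = 355 Ω.

V_th = 19.5 V, R_th = 355 Ω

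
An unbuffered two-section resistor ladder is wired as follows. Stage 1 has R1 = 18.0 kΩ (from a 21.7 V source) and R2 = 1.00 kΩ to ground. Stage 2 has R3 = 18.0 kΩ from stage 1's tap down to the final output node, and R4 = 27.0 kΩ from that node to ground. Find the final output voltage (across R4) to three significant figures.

Stage 2 presents R3+R4 = 45.00 kΩ as a load on stage 1's tap.
Stage 1's lower leg becomes R2‖(R3+R4) = 0.9783 kΩ, so V_mid = 21.7 × 0.9783/18.98 = 1.119 V.
Stage 2 is itself unloaded: V_out = V_mid × R4/(R3+R4) = 1.119 × 27.0/45.00 = 0.671 V.

V_out ≈ 0.671 V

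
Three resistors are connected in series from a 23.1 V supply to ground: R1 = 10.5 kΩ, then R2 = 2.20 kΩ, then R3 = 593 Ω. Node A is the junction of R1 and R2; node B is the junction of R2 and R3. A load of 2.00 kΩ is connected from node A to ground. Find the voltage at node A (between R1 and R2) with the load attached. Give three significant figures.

Below node A the series string R2+R3 = 2793 Ω sits in parallel with the 2000 Ω load: 1165 Ω.
V_A = 23.1 × 1165/(10500 + 1165) = 2.31 V.

V ≈ 2.31 V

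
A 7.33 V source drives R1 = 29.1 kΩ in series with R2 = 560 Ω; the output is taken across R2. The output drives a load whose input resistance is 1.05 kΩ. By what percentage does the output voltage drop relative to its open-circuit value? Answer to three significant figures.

34.4 %

The divider's output (Thévenin) resistance is R1‖R2 = 549.4 Ω.
Fractional drop under load = R_th/(R_th + R_L) = 549.4 / (549.4 + 1050) = 0.3435.
So the output falls by 34.4 %.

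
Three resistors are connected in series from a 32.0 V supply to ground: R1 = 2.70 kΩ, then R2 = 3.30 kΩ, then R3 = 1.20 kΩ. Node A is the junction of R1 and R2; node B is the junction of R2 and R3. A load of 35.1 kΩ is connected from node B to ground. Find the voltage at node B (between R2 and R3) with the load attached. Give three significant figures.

V ≈ 5.19 V

At node B, R3 is in parallel with the load: R3‖R_L = 1.160 kΩ.
Below node A the resistance is R2 + (R3‖R_L) = 4.460 kΩ, so V_A = 32.0 × 4.460/7.160 = 19.93 V.
Then V_B = V_A × (R3‖R_L)/(R2 + R3‖R_L) = 19.93 × 1.160/4.460 = 5.19 V.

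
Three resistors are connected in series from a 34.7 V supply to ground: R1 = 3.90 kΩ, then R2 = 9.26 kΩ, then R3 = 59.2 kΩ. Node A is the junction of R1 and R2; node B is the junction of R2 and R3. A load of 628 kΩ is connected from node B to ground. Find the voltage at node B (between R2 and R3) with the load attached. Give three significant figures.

V ≈ 27.9 V

At node B, R3 is in parallel with the load: R3‖R_L = 54.10 kΩ.
Below node A the resistance is R2 + (R3‖R_L) = 63.36 kΩ, so V_A = 34.7 × 63.36/67.26 = 32.69 V.
Then V_B = V_A × (R3‖R_L)/(R2 + R3‖R_L) = 32.69 × 54.10/63.36 = 27.9 V.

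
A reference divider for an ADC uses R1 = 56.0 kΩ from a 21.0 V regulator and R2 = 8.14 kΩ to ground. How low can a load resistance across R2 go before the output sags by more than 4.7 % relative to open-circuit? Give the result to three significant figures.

Output resistance R_th = R1‖R2 = (56.0 × 8.14)/64.14 = 7.107 kΩ.
The fractional drop is R_th/(R_th + R_L); requiring this ≤ 0.0470 gives R_L ≥ R_th(1/0.0470 − 1) = 7.107 × 20.28 = 144 kΩ.

R_L(min) ≈ 144 kΩ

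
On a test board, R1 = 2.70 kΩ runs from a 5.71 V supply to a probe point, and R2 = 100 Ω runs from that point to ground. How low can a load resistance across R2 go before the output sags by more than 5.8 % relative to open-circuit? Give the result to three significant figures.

R_L(min) ≈ 1.57 kΩ

Output resistance R_th = R1‖R2 = (2700 × 100)/2800 = 96.43 Ω.
The fractional drop is R_th/(R_th + R_L); requiring this ≤ 0.0580 gives R_L ≥ R_th(1/0.0580 − 1) = 96.43 × 16.24 = 1.57 kΩ.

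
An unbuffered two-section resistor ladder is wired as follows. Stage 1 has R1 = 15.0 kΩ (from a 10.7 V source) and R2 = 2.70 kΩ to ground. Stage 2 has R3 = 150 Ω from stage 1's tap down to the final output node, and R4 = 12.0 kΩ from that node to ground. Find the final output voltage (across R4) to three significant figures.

Stage 2 presents R3+R4 = 12150 Ω as a load on stage 1's tap.
Stage 1's lower leg becomes R2‖(R3+R4) = 2209 Ω, so V_mid = 10.7 × 2209/17210 = 1.374 V.
Stage 2 is itself unloaded: V_out = V_mid × R4/(R3+R4) = 1.374 × 12000/12150 = 1.36 V.

V_out ≈ 1.36 V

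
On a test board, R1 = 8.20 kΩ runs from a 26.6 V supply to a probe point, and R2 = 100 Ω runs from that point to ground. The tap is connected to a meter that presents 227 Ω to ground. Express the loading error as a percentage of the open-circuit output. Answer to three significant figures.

Unloaded V = 26.6 × 100/8300 = 0.3205 V.
Loaded: R2‖R_L = 69.42 Ω, giving V = 26.6 × 69.42/8269 = 0.2233 V.
Drop = (0.3205 − 0.2233) / 0.3205 = 30.3 %.

30.3 %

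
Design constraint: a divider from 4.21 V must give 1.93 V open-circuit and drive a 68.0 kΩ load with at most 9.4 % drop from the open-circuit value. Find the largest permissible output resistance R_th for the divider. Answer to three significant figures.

R_th ≤ 7.06 kΩ

Loading drop = R_th/(R_th + R_L) ≤ 0.0940, so R_th ≤ R_L · ε/(1−ε) = 68.0 kΩ × 0.0940/0.9060 = 7.06 kΩ.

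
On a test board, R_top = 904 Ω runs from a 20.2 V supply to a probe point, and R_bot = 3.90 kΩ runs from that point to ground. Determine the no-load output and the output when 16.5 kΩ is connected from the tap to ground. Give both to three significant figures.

Open-circuit: V = 20.2 × 3900/(904 + 3900) = 16.4 V.
With the load, R_bot becomes R_bot‖R_L = 3154 Ω, so V = 20.2 × 3154/4058 = 15.7 V.

Unloaded: 16.4 V; loaded: 15.7 V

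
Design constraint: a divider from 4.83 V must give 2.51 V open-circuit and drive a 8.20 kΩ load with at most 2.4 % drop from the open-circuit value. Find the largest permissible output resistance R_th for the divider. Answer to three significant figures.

Loading drop = R_th/(R_th + R_L) ≤ 0.0240, so R_th ≤ R_L · ε/(1−ε) = 8.20 kΩ × 0.0240/0.9760 = 202 Ω.
(Any R1, R2 with R2/(R1+R2) = 0.520 and R1‖R2 ≤ 202 Ω will meet the spec.)

R_th ≤ 202 Ω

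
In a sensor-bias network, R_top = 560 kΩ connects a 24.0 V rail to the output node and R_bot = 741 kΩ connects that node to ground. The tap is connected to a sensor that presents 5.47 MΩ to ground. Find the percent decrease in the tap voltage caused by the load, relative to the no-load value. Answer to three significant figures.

The divider's output (Thévenin) resistance is R_top‖R_bot = 319.0 kΩ.
Fractional drop under load = R_th/(R_th + R_L) = 319.0 / (319.0 + 5470) = 0.05510.
So the output falls by 5.51 %.

5.51 %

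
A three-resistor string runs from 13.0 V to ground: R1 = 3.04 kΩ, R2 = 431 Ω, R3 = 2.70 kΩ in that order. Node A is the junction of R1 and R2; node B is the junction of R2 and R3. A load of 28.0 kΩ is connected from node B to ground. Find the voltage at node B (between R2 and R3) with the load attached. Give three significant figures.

V ≈ 5.40 V

At node B, R3 is in parallel with the load: R3‖R_L = 2463 Ω.
Below node A the resistance is R2 + (R3‖R_L) = 2894 Ω, so V_A = 13.0 × 2894/5934 = 6.340 V.
Then V_B = V_A × (R3‖R_L)/(R2 + R3‖R_L) = 6.340 × 2463/2894 = 5.40 V.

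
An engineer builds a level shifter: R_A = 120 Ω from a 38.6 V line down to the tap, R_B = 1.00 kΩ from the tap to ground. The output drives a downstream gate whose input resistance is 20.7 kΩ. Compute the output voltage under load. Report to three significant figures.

V_out ≈ 34.3 V

The load sits in parallel with R_B: R_B‖R_L = (1000 × 20700) / (1000 + 20700) = 953.9 Ω.
V_out = 38.6 × 953.9 / (120 + 953.9) = 38.6 × 953.9/1074 = 34.3 V.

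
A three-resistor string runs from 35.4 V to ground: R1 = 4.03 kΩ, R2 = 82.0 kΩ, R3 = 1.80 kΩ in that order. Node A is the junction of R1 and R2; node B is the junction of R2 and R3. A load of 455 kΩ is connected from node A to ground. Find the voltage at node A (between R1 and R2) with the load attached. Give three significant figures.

V ≈ 33.5 V

Below node A the series string R2+R3 = 83.80 kΩ sits in parallel with the 455 kΩ load: 70.77 kΩ.
V_A = 35.4 × 70.77/(4.03 + 70.77) = 33.5 V.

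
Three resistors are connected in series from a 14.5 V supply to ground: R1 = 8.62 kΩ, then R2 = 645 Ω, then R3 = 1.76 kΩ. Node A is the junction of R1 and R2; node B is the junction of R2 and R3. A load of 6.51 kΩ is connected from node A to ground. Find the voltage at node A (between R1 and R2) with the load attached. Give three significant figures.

Below node A the series string R2+R3 = 2405 Ω sits in parallel with the 6510 Ω load: 1756 Ω.
V_A = 14.5 × 1756/(8620 + 1756) = 2.45 V.

V ≈ 2.45 V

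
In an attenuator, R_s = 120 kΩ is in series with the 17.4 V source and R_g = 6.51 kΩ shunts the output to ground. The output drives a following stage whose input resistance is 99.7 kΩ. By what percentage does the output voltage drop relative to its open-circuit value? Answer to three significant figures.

5.83 %

The divider's output (Thévenin) resistance is R_s‖R_g = 6.175 kΩ.
Fractional drop under load = R_th/(R_th + R_L) = 6.175 / (6.175 + 99.7) = 0.05832.
So the output falls by 5.83 %.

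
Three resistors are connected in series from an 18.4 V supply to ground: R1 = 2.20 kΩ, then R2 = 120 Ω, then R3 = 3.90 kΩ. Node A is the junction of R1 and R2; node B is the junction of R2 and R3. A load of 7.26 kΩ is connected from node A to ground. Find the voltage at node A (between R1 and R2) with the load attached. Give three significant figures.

Below node A the series string R2+R3 = 4020 Ω sits in parallel with the 7260 Ω load: 2587 Ω.
V_A = 18.4 × 2587/(2200 + 2587) = 9.94 V.

V ≈ 9.94 V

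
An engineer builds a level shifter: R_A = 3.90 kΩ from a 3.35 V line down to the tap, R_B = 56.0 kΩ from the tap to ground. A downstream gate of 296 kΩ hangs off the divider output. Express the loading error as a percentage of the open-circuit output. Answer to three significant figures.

1.22 %

The divider's output (Thévenin) resistance is R_A‖R_B = 3.646 kΩ.
Fractional drop under load = R_th/(R_th + R_L) = 3.646 / (3.646 + 296) = 0.01217.
So the output falls by 1.22 %.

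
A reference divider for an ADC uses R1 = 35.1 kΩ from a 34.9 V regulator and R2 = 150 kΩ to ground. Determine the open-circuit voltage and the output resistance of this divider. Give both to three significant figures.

V_th is the open-circuit tap voltage: 34.9 × 150/(35.1 + 150) = 28.3 V.
With the supply zeroed, R1 and R2 appear in parallel from the tap: R_th = R1‖R2 = (35.1 × 150)/185.1 = 28.4 kΩ.

V_th = 28.3 V, R_th = 28.4 kΩ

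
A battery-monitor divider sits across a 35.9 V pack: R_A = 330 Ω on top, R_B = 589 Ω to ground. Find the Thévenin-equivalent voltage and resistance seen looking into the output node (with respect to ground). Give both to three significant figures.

V_th is the open-circuit tap voltage: 35.9 × 589/(330 + 589) = 23.0 V.
With the supply zeroed, R_A and R_B appear in parallel from the tap: R_th = R_A‖R_B = (330 × 589)/919.0 = 212 Ω.

V_th = 23.0 V, R_th = 212 Ω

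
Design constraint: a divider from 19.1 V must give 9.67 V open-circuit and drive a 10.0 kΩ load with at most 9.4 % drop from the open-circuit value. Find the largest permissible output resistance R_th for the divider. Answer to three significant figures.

R_th ≤ 1.04 kΩ

Loading drop = R_th/(R_th + R_L) ≤ 0.0940, so R_th ≤ R_L · ε/(1−ε) = 10.0 kΩ × 0.0940/0.9060 = 1.04 kΩ.
(Any R1, R2 with R2/(R1+R2) = 0.506 and R1‖R2 ≤ 1.04 kΩ will meet the spec.)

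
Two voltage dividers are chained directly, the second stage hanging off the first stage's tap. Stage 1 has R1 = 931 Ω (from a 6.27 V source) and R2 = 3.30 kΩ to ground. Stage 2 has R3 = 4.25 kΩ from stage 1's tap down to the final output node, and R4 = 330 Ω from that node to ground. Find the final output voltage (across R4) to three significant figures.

V_out ≈ 0.304 V

Stage 2 presents R3+R4 = 4580 Ω as a load on stage 1's tap.
Stage 1's lower leg becomes R2‖(R3+R4) = 1918 Ω, so V_mid = 6.27 × 1918/2849 = 4.221 V.
Stage 2 is itself unloaded: V_out = V_mid × R4/(R3+R4) = 4.221 × 330/4580 = 0.304 V.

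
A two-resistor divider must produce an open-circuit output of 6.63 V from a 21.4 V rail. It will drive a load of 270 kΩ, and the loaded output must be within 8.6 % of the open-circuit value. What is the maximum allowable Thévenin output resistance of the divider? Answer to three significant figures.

Loading drop = R_th/(R_th + R_L) ≤ 0.0860, so R_th ≤ R_L · ε/(1−ε) = 270 kΩ × 0.0860/0.9140 = 25.4 kΩ.
(Any R1, R2 with R2/(R1+R2) = 0.310 and R1‖R2 ≤ 25.4 kΩ will meet the spec.)

R_th ≤ 25.4 kΩ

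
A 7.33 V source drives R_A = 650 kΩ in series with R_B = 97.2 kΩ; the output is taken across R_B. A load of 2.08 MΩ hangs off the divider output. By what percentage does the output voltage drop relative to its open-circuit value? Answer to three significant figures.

3.91 %

The divider's output (Thévenin) resistance is R_A‖R_B = 84.56 kΩ.
Fractional drop under load = R_th/(R_th + R_L) = 84.56 / (84.56 + 2080) = 0.03906.
So the output falls by 3.91 %.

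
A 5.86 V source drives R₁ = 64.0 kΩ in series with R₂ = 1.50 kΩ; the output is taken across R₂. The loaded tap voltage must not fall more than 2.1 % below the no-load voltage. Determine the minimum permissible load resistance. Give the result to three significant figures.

R_L(min) ≈ 68.3 kΩ

Output resistance R_th = R₁‖R₂ = (64.0 × 1.50)/65.50 = 1.466 kΩ.
The fractional drop is R_th/(R_th + R_L); requiring this ≤ 0.0210 gives R_L ≥ R_th(1/0.0210 − 1) = 1.466 × 46.62 = 68.3 kΩ.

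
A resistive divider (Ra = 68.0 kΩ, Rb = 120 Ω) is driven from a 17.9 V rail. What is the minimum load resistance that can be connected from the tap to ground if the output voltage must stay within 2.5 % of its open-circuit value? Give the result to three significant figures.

Output resistance R_th = Ra‖Rb = (68000 × 120)/68120 = 119.8 Ω.
The fractional drop is R_th/(R_th + R_L); requiring this ≤ 0.0250 gives R_L ≥ R_th(1/0.0250 − 1) = 119.8 × 39.00 = 4.67 kΩ.

R_L(min) ≈ 4.67 kΩ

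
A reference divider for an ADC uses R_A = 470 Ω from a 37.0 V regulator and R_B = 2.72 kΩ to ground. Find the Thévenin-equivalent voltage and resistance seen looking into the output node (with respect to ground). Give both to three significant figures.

V_th is the open-circuit tap voltage: 37.0 × 2720/(470 + 2720) = 31.5 V.
With the supply zeroed, R_A and R_B appear in parallel from the tap: R_th = R_A‖R_B = (470 × 2720)/3190 = 401 Ω.

V_th = 31.5 V, R_th = 401 Ω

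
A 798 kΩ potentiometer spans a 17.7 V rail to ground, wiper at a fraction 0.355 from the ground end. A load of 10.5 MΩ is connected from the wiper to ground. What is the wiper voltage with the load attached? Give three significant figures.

V ≈ 6.18 V

The wiper splits the pot into (1−α)R = 514.7 kΩ above and αR = 283.3 kΩ below.
Lower section ‖ load = 275.8 kΩ.
V_wiper = 17.7 × 275.8/(514.7 + 275.8) = 6.18 V.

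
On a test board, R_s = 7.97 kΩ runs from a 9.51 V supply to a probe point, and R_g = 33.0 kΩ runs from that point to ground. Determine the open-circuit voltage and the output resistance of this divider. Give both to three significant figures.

V_th is the open-circuit tap voltage: 9.51 × 33.0/(7.97 + 33.0) = 7.66 V.
With the supply zeroed, R_s and R_g appear in parallel from the tap: R_th = R_s‖R_g = (7.97 × 33.0)/40.97 = 6.42 kΩ.

V_th = 7.66 V, R_th = 6.42 kΩ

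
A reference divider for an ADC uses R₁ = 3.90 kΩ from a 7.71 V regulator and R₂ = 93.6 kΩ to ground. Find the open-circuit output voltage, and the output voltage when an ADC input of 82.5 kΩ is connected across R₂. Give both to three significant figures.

Unloaded: 7.40 V; loaded: 7.08 V

Open-circuit: V = 7.71 × 93.6/(3.90 + 93.6) = 7.40 V.
With the load, R₂ becomes R₂‖R_L = 43.85 kΩ, so V = 7.71 × 43.85/47.75 = 7.08 V.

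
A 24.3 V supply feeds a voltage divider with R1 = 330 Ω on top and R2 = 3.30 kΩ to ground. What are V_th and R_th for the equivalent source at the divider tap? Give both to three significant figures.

V_th is the open-circuit tap voltage: 24.3 × 3300/(330 + 3300) = 22.1 V.
With the supply zeroed, R1 and R2 appear in parallel from the tap: R_th = R1‖R2 = (330 × 3300)/3630 = 300 Ω.

V_th = 22.1 V, R_th = 300 Ω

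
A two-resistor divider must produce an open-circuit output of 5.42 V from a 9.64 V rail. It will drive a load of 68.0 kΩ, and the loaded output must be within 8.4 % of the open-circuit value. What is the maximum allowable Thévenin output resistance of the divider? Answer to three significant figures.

Loading drop = R_th/(R_th + R_L) ≤ 0.0840, so R_th ≤ R_L · ε/(1−ε) = 68.0 kΩ × 0.0840/0.9160 = 6.24 kΩ.

R_th ≤ 6.24 kΩ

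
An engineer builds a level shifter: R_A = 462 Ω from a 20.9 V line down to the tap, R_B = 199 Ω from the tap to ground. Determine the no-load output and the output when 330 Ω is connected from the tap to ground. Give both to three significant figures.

Open-circuit: V = 20.9 × 199/(462 + 199) = 6.29 V.
With the load, R_B becomes R_B‖R_L = 124.1 Ω, so V = 20.9 × 124.1/586.1 = 4.43 V.

Unloaded: 6.29 V; loaded: 4.43 V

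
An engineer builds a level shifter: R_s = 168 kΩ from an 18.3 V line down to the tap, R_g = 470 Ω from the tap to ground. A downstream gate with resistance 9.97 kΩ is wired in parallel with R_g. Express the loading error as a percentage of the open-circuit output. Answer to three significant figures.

The divider's output (Thévenin) resistance is R_s‖R_g = 468.7 Ω.
Fractional drop under load = R_th/(R_th + R_L) = 468.7 / (468.7 + 9970) = 0.04490.
So the output falls by 4.49 %.

4.49 %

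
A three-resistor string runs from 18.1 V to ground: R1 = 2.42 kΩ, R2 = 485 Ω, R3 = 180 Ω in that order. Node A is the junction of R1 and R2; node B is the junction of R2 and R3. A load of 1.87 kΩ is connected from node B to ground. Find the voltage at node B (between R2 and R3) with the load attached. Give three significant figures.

At node B, R3 is in parallel with the load: R3‖R_L = 164.2 Ω.
Below node A the resistance is R2 + (R3‖R_L) = 649.2 Ω, so V_A = 18.1 × 649.2/3069 = 3.829 V.
Then V_B = V_A × (R3‖R_L)/(R2 + R3‖R_L) = 3.829 × 164.2/649.2 = 0.968 V.

V ≈ 0.968 V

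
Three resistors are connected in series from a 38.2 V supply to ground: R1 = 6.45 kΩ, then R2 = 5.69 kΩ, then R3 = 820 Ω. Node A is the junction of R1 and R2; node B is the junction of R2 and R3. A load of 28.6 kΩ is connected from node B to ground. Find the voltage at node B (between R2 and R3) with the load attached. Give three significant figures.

At node B, R3 is in parallel with the load: R3‖R_L = 797.1 Ω.
Below node A the resistance is R2 + (R3‖R_L) = 6487 Ω, so V_A = 38.2 × 6487/12940 = 19.15 V.
Then V_B = V_A × (R3‖R_L)/(R2 + R3‖R_L) = 19.15 × 797.1/6487 = 2.35 V.

V ≈ 2.35 V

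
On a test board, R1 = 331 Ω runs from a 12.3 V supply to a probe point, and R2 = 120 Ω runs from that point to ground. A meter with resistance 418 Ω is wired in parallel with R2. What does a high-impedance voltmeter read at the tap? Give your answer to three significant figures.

V_out ≈ 2.70 V

The load sits in parallel with R2: R2‖R_L = (120 × 418) / (120 + 418) = 93.23 Ω.
V_out = 12.3 × 93.23 / (331 + 93.23) = 12.3 × 93.23/424.2 = 2.70 V.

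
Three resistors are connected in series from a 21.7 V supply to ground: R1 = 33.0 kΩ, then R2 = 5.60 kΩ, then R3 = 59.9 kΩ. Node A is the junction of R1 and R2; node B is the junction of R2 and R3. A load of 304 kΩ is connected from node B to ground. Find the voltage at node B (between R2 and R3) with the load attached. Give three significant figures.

V ≈ 12.3 V

At node B, R3 is in parallel with the load: R3‖R_L = 50.04 kΩ.
Below node A the resistance is R2 + (R3‖R_L) = 55.64 kΩ, so V_A = 21.7 × 55.64/88.64 = 13.62 V.
Then V_B = V_A × (R3‖R_L)/(R2 + R3‖R_L) = 13.62 × 50.04/55.64 = 12.3 V.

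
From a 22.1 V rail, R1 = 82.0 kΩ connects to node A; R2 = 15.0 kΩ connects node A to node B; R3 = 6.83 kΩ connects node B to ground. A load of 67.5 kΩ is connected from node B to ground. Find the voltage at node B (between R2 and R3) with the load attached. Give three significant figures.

V ≈ 1.33 V

At node B, R3 is in parallel with the load: R3‖R_L = 6.202 kΩ.
Below node A the resistance is R2 + (R3‖R_L) = 21.20 kΩ, so V_A = 22.1 × 21.20/103.2 = 4.540 V.
Then V_B = V_A × (R3‖R_L)/(R2 + R3‖R_L) = 4.540 × 6.202/21.20 = 1.33 V.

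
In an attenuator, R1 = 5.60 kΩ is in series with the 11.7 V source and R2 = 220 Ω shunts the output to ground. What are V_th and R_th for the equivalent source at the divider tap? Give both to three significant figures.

V_th is the open-circuit tap voltage: 11.7 × 220/(5600 + 220) = 0.442 V.
With the supply zeroed, R1 and R2 appear in parallel from the tap: R_th = R1‖R2 = (5600 × 220)/5820 = 212 Ω.

V_th = 0.442 V, R_th = 212 Ω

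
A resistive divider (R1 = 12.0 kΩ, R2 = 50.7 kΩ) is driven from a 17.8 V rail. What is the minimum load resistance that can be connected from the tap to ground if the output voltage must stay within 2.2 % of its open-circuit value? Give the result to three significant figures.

R_L(min) ≈ 431 kΩ

Output resistance R_th = R1‖R2 = (12.0 × 50.7)/62.70 = 9.703 kΩ.
The fractional drop is R_th/(R_th + R_L); requiring this ≤ 0.0220 gives R_L ≥ R_th(1/0.0220 − 1) = 9.703 × 44.45 = 431 kΩ.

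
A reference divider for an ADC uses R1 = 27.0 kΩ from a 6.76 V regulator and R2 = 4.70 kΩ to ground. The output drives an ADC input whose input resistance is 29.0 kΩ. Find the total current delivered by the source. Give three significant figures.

I ≈ 0.218 mA

R2‖R_L = 4.045 kΩ, so the source sees R1 + R2‖R_L = 31.04 kΩ.
I = 6.76 V / 31.04 kΩ = 0.218 mA.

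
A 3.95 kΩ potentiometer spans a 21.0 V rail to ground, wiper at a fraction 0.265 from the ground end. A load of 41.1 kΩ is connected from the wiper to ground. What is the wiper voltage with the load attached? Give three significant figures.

The wiper splits the pot into (1−α)R = 2.903 kΩ above and αR = 1.047 kΩ below.
Lower section ‖ load = 1.021 kΩ.
V_wiper = 21.0 × 1.021/(2.903 + 1.021) = 5.46 V.

V ≈ 5.46 V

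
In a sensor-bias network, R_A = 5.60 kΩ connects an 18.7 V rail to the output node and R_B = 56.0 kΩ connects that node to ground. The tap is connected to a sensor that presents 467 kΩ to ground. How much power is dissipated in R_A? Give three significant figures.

Total resistance from the source is R_A + (R_B‖R_L) = 55.60 kΩ, so I = 18.7/55.60 kΩ = 0.3363 mA.
P = I²·R_A = (0.3363 mA)² × 5.60 kΩ = 0.633 mW.

P ≈ 0.633 mW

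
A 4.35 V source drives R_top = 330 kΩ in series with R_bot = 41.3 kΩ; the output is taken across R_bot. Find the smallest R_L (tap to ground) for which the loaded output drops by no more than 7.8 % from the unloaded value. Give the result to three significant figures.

R_L(min) ≈ 434 kΩ

Output resistance R_th = R_top‖R_bot = (330 × 41.3)/371.3 = 36.71 kΩ.
The fractional drop is R_th/(R_th + R_L); requiring this ≤ 0.0780 gives R_L ≥ R_th(1/0.0780 − 1) = 36.71 × 11.82 = 434 kΩ.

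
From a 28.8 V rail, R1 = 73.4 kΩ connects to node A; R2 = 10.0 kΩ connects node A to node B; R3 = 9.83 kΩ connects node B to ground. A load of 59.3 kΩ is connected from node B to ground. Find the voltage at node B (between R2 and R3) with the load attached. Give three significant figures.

V ≈ 2.64 V

At node B, R3 is in parallel with the load: R3‖R_L = 8.432 kΩ.
Below node A the resistance is R2 + (R3‖R_L) = 18.43 kΩ, so V_A = 28.8 × 18.43/91.83 = 5.781 V.
Then V_B = V_A × (R3‖R_L)/(R2 + R3‖R_L) = 5.781 × 8.432/18.43 = 2.64 V.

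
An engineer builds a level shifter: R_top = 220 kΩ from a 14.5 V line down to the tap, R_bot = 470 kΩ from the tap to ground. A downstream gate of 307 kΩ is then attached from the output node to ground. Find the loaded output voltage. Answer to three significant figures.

V_out ≈ 6.64 V

The load sits in parallel with R_bot: R_bot‖R_L = (470 × 307) / (470 + 307) = 185.7 kΩ.
V_out = 14.5 × 185.7 / (220 + 185.7) = 14.5 × 185.7/405.7 = 6.64 V.
(Unloaded it would have been 9.88 V.)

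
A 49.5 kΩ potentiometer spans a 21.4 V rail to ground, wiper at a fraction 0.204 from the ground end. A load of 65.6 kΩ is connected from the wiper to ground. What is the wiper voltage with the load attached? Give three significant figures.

The wiper splits the pot into (1−α)R = 39.40 kΩ above and αR = 10.10 kΩ below.
Lower section ‖ load = 8.751 kΩ.
V_wiper = 21.4 × 8.751/(39.40 + 8.751) = 3.89 V.

V ≈ 3.89 V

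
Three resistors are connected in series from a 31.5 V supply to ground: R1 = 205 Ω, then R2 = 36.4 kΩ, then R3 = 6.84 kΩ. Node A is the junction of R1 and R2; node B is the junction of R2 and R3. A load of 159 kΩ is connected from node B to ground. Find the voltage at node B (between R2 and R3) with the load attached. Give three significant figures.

V ≈ 4.79 V

At node B, R3 is in parallel with the load: R3‖R_L = 6558 Ω.
Below node A the resistance is R2 + (R3‖R_L) = 42960 Ω, so V_A = 31.5 × 42960/43160 = 31.35 V.
Then V_B = V_A × (R3‖R_L)/(R2 + R3‖R_L) = 31.35 × 6558/42960 = 4.79 V.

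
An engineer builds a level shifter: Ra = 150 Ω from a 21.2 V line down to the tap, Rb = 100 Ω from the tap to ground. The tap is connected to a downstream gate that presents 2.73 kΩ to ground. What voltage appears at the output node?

The load sits in parallel with Rb: Rb‖R_L = (100 × 2730) / (100 + 2730) = 96.47 Ω.
V_out = 21.2 × 96.47 / (150 + 96.47) = 21.2 × 96.47/246.5 = 8.30 V.
(Unloaded it would have been 8.48 V.)

V_out ≈ 8.30 V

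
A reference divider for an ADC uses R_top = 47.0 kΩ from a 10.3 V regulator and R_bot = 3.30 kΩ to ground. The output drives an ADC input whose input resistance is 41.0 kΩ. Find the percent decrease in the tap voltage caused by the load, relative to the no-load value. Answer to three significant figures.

The divider's output (Thévenin) resistance is R_top‖R_bot = 3.083 kΩ.
Fractional drop under load = R_th/(R_th + R_L) = 3.083 / (3.083 + 41.0) = 0.06995.
So the output falls by 6.99 %.

6.99 %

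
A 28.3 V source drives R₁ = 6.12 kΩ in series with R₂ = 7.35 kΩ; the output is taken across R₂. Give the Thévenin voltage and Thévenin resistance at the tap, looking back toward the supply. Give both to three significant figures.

V_th = 15.4 V, R_th = 3.34 kΩ

V_th is the open-circuit tap voltage: 28.3 × 7.35/(6.12 + 7.35) = 15.4 V.
With the supply zeroed, R₁ and R₂ appear in parallel from the tap: R_th = R₁‖R₂ = (6.12 × 7.35)/13.47 = 3.34 kΩ.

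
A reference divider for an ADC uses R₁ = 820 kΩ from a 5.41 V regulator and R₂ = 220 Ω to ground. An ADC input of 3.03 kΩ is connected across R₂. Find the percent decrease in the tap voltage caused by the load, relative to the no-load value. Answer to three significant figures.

The divider's output (Thévenin) resistance is R₁‖R₂ = 219.9 Ω.
Fractional drop under load = R_th/(R_th + R_L) = 219.9 / (219.9 + 3030) = 0.06768.
So the output falls by 6.77 %.

6.77 %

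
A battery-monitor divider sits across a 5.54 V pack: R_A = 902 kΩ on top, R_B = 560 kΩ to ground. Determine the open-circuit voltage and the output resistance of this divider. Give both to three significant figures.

V_th is the open-circuit tap voltage: 5.54 × 560/(902 + 560) = 2.12 V.
With the supply zeroed, R_A and R_B appear in parallel from the tap: R_th = R_A‖R_B = (902 × 560)/1462 = 345 kΩ.

V_th = 2.12 V, R_th = 345 kΩ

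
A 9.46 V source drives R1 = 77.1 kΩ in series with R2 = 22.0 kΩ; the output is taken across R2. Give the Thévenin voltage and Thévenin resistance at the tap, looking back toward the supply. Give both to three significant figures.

V_th = 2.10 V, R_th = 17.1 kΩ

V_th is the open-circuit tap voltage: 9.46 × 22.0/(77.1 + 22.0) = 2.10 V.
With the supply zeroed, R1 and R2 appear in parallel from the tap: R_th = R1‖R2 = (77.1 × 22.0)/99.10 = 17.1 kΩ.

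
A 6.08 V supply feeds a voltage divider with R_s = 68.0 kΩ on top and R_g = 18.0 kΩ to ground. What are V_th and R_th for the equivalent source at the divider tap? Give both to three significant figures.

V_th is the open-circuit tap voltage: 6.08 × 18.0/(68.0 + 18.0) = 1.27 V.
With the supply zeroed, R_s and R_g appear in parallel from the tap: R_th = R_s‖R_g = (68.0 × 18.0)/86.00 = 14.2 kΩ.

V_th = 1.27 V, R_th = 14.2 kΩ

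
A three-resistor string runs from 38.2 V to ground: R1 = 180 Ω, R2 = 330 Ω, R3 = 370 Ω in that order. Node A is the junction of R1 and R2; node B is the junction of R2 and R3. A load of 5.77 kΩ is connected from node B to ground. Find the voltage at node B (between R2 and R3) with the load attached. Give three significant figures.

V ≈ 15.5 V

At node B, R3 is in parallel with the load: R3‖R_L = 347.7 Ω.
Below node A the resistance is R2 + (R3‖R_L) = 677.7 Ω, so V_A = 38.2 × 677.7/857.7 = 30.18 V.
Then V_B = V_A × (R3‖R_L)/(R2 + R3‖R_L) = 30.18 × 347.7/677.7 = 15.5 V.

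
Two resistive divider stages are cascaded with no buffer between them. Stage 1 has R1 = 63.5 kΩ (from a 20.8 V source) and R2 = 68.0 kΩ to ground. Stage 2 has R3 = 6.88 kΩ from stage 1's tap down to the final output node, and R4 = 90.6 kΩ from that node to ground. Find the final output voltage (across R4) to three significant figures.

Stage 2 presents R3+R4 = 97.48 kΩ as a load on stage 1's tap.
Stage 1's lower leg becomes R2‖(R3+R4) = 40.06 kΩ, so V_mid = 20.8 × 40.06/103.6 = 8.046 V.
Stage 2 is itself unloaded: V_out = V_mid × R4/(R3+R4) = 8.046 × 90.6/97.48 = 7.48 V.

V_out ≈ 7.48 V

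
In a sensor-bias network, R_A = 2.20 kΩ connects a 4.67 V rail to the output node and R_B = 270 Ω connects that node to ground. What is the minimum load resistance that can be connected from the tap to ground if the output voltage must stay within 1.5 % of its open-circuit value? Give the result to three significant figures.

R_L(min) ≈ 15.8 kΩ

Output resistance R_th = R_A‖R_B = (2200 × 270)/2470 = 240.5 Ω.
The fractional drop is R_th/(R_th + R_L); requiring this ≤ 0.0150 gives R_L ≥ R_th(1/0.0150 − 1) = 240.5 × 65.67 = 15.8 kΩ.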